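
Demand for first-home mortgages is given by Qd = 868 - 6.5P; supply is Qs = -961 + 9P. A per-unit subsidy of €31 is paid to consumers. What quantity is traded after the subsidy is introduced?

Pre-subsidy: 868 - 6.5P = -961 + 9P gives P* = 118, Q* = 101.
With the rebate, buyers effectively pay Pb = Ps − 31, where Ps is the price sellers receive.
Demand in terms of Ps becomes Qd = 868 − 6.5(Ps − 31) = 1069.5 - 6.5Ps. Setting this equal to supply: 1069.5 - 6.5Ps = -961 + 9Ps, so Ps = 131.
Buyers pay Pb = 131 − 31 = 100; Q' = -961 + 9·131 = 218.

Q' = 218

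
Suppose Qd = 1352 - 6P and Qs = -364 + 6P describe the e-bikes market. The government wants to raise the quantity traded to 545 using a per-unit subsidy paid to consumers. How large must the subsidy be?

At Q = 545, invert demand for the buyer price: Pb = (1352 − 545)/6 = 134.5; invert supply for the seller price: Ps = (545 − (-364))/6 = 151.5.
The subsidy must fill the gap: s = Ps − Pb = 151.5 − 134.5 = 17.

Required subsidy s = 17 per unit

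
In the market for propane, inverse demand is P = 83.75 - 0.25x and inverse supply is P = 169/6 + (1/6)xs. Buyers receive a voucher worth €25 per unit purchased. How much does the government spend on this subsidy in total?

Pre-subsidy: 83.75 - 0.25x = 169/6 + (1/6)x gives x* = 133.4 and P* = 50.4.
With the rebate, buyers effectively pay Pb = Ps − 25, where Ps is the price sellers receive.
On the curves, Pb = 83.75 - 0.25x and Ps = 169/6 + (1/6)x; the wedge Ps − Pb = 25 gives 169/6 + (1/6)x − (83.75 - 0.25x) = 25, so x' = 193.4.
Then Pb = 83.75 − 0.25·193.4 = 35.4 and Ps = 169/6 + (1/6)·193.4 = 60.4.
Government outlay = subsidy × quantity = 25 × 193.4 = 4835.

Government cost = €4835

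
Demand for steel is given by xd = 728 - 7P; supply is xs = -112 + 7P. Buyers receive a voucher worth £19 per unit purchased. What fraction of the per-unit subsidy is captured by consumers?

Pre-subsidy: 728 - 7P = -112 + 7P gives P* = 60, x* = 308.
With the rebate, buyers effectively pay Pb = Ps − 19, where Ps is the price sellers receive.
Demand in terms of Ps becomes xd = 728 − 7(Ps − 19) = 861 - 7Ps. Setting this equal to supply: 861 - 7Ps = -112 + 7Ps, so Ps = 69.5.
Buyers pay Pb = 69.5 − 19 = 50.5; x' = -112 + 7·69.5 = 374.5.
Buyers' price falls by P* − Pb = 60 − 50.5 = 9.5; sellers' price rises by Ps − P* = 69.5 − 60 = 9.5.
So consumers capture 9.5/19 = 0.5 of each unit of subsidy.

Consumer share = 0.5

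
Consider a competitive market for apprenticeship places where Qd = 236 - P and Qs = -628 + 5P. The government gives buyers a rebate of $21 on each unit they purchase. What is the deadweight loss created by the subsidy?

Deadweight loss = $183.75

Pre-subsidy: 236 - P = -628 + 5P gives P* = 144, Q* = 92.
With the rebate, buyers effectively pay Pb = Ps − 21, where Ps is the price sellers receive.
Demand in terms of Ps becomes Qd = 236 − 1(Ps − 21) = 257 - Ps. Setting this equal to supply: 257 - Ps = -628 + 5Ps, so Ps = 147.5.
Buyers pay Pb = 147.5 − 21 = 126.5; Q' = -628 + 5·147.5 = 109.5.
The subsidy expands output by 109.5 − 92 = 17.5 past the efficient level; on those units the gap between marginal cost and willingness to pay runs from 0 up to 21.
DWL = ½ × 21 × 17.5 = 183.75.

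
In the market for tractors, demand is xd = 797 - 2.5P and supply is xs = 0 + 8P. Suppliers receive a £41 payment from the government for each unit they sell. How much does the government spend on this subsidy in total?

Government cost = 84296/3

Pre-subsidy: 797 - 2.5P = 0 + 8P gives P* = 1594/21, x* = 12752/21.
With the subsidy, sellers receive Ps = Pb + 41 for each unit, where Pb is the price buyers pay.
Supply in terms of Pb becomes xs = 0 + 8(Pb + 41) = 328 + 8Pb. Setting this equal to demand: 797 - 2.5Pb = 328 + 8Pb, so Pb = 134/3.
Sellers receive Ps = 134/3 + 41 = 257/3; x' = 797 − 2.5·(134/3) = 2056/3.
Government outlay = subsidy × quantity = 41 × 2056/3 = 84296/3.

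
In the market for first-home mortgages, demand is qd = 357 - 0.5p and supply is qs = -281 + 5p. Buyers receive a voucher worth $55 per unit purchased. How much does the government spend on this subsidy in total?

Government cost = $17820

Pre-subsidy: 357 - 0.5p = -281 + 5p gives p* = 116, q* = 299.
With the rebate, buyers effectively pay pb = ps − 55, where ps is the price sellers receive.
Demand in terms of ps becomes qd = 357 − 0.5(ps − 55) = 384.5 - 0.5ps. Setting this equal to supply: 384.5 - 0.5ps = -281 + 5ps, so ps = 121.
Buyers pay pb = 121 − 55 = 66; q' = -281 + 5·121 = 324.
Government outlay = subsidy × quantity = 55 × 324 = 17820.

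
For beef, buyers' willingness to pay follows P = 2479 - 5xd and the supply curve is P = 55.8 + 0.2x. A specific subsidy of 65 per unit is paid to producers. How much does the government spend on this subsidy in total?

Government cost = 31102.5

Pre-subsidy: 2479 - 5x = 55.8 + 0.2x gives x* = 466 and P* = 149.
With the subsidy, sellers receive Ps = Pb + 65 for each unit, where Pb is the price buyers pay.
On the curves, Pb = 2479 - 5x and Ps = 55.8 + 0.2x; the wedge Ps − Pb = 65 gives 55.8 + 0.2x − (2479 - 5x) = 65, so x' = 478.5.
Then Pb = 2479 − 5·478.5 = 86.5 and Ps = 55.8 + 0.2·478.5 = 151.5.
Government outlay = subsidy × quantity = 65 × 478.5 = 31102.5.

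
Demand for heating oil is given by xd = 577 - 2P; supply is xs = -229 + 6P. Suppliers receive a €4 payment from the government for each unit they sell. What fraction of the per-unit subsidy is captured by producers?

Pre-subsidy: 577 - 2P = -229 + 6P gives P* = 100.75, x* = 375.5.
With the subsidy, sellers receive Ps = Pb + 4 for each unit, where Pb is the price buyers pay.
Supply in terms of Pb becomes xs = -229 + 6(Pb + 4) = -205 + 6Pb. Setting this equal to demand: 577 - 2Pb = -205 + 6Pb, so Pb = 97.75.
Sellers receive Ps = 97.75 + 4 = 101.75; x' = 577 − 2·97.75 = 381.5.
Buyers' price falls by P* − Pb = 100.75 − 97.75 = 3; sellers' price rises by Ps − P* = 101.75 − 100.75 = 1.
So producers capture 1/4 = 0.25 of each unit of subsidy.

Producer share = 0.25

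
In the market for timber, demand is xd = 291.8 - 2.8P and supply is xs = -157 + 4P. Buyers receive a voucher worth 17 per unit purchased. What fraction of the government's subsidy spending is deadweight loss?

DWL / government spending = 14/135

Pre-subsidy: 291.8 - 2.8P = -157 + 4P gives P* = 66, x* = 107.
With the rebate, buyers effectively pay Pb = Ps − 17, where Ps is the price sellers receive.
Demand in terms of Ps becomes xd = 291.8 − 2.8(Ps − 17) = 339.4 - 2.8Ps. Setting this equal to supply: 339.4 - 2.8Ps = -157 + 4Ps, so Ps = 73.
Buyers pay Pb = 73 − 17 = 56; x' = -157 + 4·73 = 135.
ΔCS = ½(107 + 135)(66 − 56) = 1210; ΔPS = ½(107 + 135)(73 − 66) = 847.
Government spending = 17 × 135 = 2295.
DWL = ½ × 17 × (135 − 107) = 238; fraction = 238 / 2295 = 14/135.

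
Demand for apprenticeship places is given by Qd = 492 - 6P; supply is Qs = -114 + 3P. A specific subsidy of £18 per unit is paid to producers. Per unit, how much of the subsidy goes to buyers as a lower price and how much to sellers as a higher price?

Pre-subsidy: 492 - 6P = -114 + 3P gives P* = 202/3, Q* = 88.
With the subsidy, sellers receive Ps = Pb + 18 for each unit, where Pb is the price buyers pay.
Supply in terms of Pb becomes Qs = -114 + 3(Pb + 18) = -60 + 3Pb. Setting this equal to demand: 492 - 6Pb = -60 + 3Pb, so Pb = 184/3.
Sellers receive Ps = 184/3 + 18 = 238/3; Q' = 492 − 6·(184/3) = 124.
Buyers' price falls by P* − Pb = 202/3 − 184/3 = 6; sellers' price rises by Ps − P* = 238/3 − 202/3 = 12.

Buyers gain £6 per unit; sellers gain £12 per unit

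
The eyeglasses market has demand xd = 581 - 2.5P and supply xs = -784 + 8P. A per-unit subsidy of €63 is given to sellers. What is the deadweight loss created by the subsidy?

Pre-subsidy: 581 - 2.5P = -784 + 8P gives P* = 130, x* = 256.
With the subsidy, sellers receive Ps = Pb + 63 for each unit, where Pb is the price buyers pay.
Supply in terms of Pb becomes xs = -784 + 8(Pb + 63) = -280 + 8Pb. Setting this equal to demand: 581 - 2.5Pb = -280 + 8Pb, so Pb = 82.
Sellers receive Ps = 82 + 63 = 145; x' = 581 − 2.5·82 = 376.
The subsidy expands output by 376 − 256 = 120 past the efficient level; on those units the gap between marginal cost and willingness to pay runs from 0 up to 63.
DWL = ½ × 63 × 120 = 3780.

Deadweight loss = €3780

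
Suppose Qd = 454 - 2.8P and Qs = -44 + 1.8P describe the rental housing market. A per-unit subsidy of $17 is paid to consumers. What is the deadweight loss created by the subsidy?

Deadweight loss = 18207/115

Pre-subsidy: 454 - 2.8P = -44 + 1.8P gives P* = 2490/23, Q* = 3470/23.
With the rebate, buyers effectively pay Pb = Ps − 17, where Ps is the price sellers receive.
Demand in terms of Ps becomes Qd = 454 − 2.8(Ps − 17) = 501.6 - 2.8Ps. Setting this equal to supply: 501.6 - 2.8Ps = -44 + 1.8Ps, so Ps = 2728/23.
Buyers pay Pb = 2728/23 − 17 = 2337/23; Q' = -44 + 1.8·(2728/23) = 19492/115.
The subsidy expands output by 19492/115 − 3470/23 = 2142/115 past the efficient level; on those units the gap between marginal cost and willingness to pay runs from 0 up to 17.
DWL = ½ × 17 × 2142/115 = 18207/115.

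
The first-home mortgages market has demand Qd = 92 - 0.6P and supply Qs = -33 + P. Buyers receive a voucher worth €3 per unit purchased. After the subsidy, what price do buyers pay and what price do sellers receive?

Pre-subsidy: 92 - 0.6P = -33 + P gives P* = 78.125, Q* = 45.125.
With the rebate, buyers effectively pay Pb = Ps − 3, where Ps is the price sellers receive.
Demand in terms of Ps becomes Qd = 92 − 0.6(Ps − 3) = 93.8 - 0.6Ps. Setting this equal to supply: 93.8 - 0.6Ps = -33 + Ps, so Ps = 79.25.
Buyers pay Pb = 79.25 − 3 = 76.25; Q' = -33 + 1·79.25 = 46.25.

Buyers pay €76.25; sellers receive €79.25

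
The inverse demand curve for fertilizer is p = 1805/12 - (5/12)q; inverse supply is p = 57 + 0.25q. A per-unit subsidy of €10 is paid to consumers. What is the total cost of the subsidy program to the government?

Government cost = €1551.25

Pre-subsidy: 1805/12 - (5/12)q = 57 + 0.25q gives q* = 140.125 and p* = 92.03125.
With the rebate, buyers effectively pay pb = ps − 10, where ps is the price sellers receive.
On the curves, pb = 1805/12 - (5/12)q and ps = 57 + 0.25q; the wedge ps − pb = 10 gives 57 + 0.25q − (1805/12 - (5/12)q) = 10, so q' = 155.125.
Then pb = 1805/12 − (5/12)·155.125 = 85.78125 and ps = 57 + 0.25·155.125 = 95.78125.
Government outlay = subsidy × quantity = 10 × 155.125 = 1551.25.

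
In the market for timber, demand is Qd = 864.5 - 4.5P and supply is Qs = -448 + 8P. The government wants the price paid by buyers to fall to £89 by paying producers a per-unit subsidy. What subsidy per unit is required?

At a buyer price of 89, quantity demanded is 864.5 − 4.5·89 = 464.
Sellers supply 464 only when they receive Ps with -448 + 8·Ps = 464, i.e. Ps = 114.
s = Ps − Pb = 114 − 89 = 25.

Required subsidy s = £25 per unit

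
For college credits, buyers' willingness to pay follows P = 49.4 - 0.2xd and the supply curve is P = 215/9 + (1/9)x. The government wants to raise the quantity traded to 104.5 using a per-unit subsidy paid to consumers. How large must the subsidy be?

At x = 104.5, from the demand curve buyers pay Pb = 49.4 − 0.2·104.5 = 28.5; from the supply curve sellers need Ps = 215/9 + (1/9)·104.5 = 35.5.
The subsidy must fill the gap: s = Ps − Pb = 35.5 − 28.5 = 7.

Required subsidy s = 7 per unit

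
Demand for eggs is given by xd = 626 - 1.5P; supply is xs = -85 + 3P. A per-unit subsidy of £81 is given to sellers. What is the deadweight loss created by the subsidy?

Deadweight loss = £3280.5

Pre-subsidy: 626 - 1.5P = -85 + 3P gives P* = 158, x* = 389.
With the subsidy, sellers receive Ps = Pb + 81 for each unit, where Pb is the price buyers pay.
Supply in terms of Pb becomes xs = -85 + 3(Pb + 81) = 158 + 3Pb. Setting this equal to demand: 626 - 1.5Pb = 158 + 3Pb, so Pb = 104.
Sellers receive Ps = 104 + 81 = 185; x' = 626 − 1.5·104 = 470.
The subsidy expands output by 470 − 389 = 81 past the efficient level; on those units the gap between marginal cost and willingness to pay runs from 0 up to 81.
DWL = ½ × 81 × 81 = 3280.5.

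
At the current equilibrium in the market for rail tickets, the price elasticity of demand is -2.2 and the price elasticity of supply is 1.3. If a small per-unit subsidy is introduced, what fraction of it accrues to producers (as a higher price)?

For a small subsidy around the equilibrium, the benefit split depends on the relative slopes, which at a point are proportional to the elasticities.
Buyer share = εs/(εs + |εd|) = 1.3/(1.3 + 2.2) = 13/35; seller share = |εd|/(εs + |εd|) = 22/35.
So producers capture 22/35 of the subsidy.

Producer share = 22/35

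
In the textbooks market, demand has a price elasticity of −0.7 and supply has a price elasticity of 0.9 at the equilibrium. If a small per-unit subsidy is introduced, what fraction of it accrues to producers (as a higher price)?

For a small subsidy around the equilibrium, the benefit split depends on the relative slopes, which at a point are proportional to the elasticities.
Buyer share = εs/(εs + |εd|) = 0.9/(0.9 + 0.7) = 0.5625; seller share = |εd|/(εs + |εd|) = 0.4375.
So producers capture 0.4375 of the subsidy.

Producer share = 0.4375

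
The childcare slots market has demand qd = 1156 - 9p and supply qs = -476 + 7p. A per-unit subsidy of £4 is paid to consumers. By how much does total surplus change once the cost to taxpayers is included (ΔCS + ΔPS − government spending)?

Net change in total surplus = -£31.5

Pre-subsidy: 1156 - 9p = -476 + 7p gives p* = 102, q* = 238.
With the rebate, buyers effectively pay pb = ps − 4, where ps is the price sellers receive.
Demand in terms of ps becomes qd = 1156 − 9(ps − 4) = 1192 - 9ps. Setting this equal to supply: 1192 - 9ps = -476 + 7ps, so ps = 104.25.
Buyers pay pb = 104.25 − 4 = 100.25; q' = -476 + 7·104.25 = 253.75.
ΔCS = ½(238 + 253.75)(102 − 100.25) = 430.28125; ΔPS = ½(238 + 253.75)(104.25 − 102) = 553.21875.
Government spending = 4 × 253.75 = 1015.
Net change = 430.28125 + 553.21875 − 1015 = -31.5. The loss equals the DWL triangle ½·4·15.75.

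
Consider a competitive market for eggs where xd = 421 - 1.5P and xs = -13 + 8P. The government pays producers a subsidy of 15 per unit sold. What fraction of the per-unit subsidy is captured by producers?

Producer share = 3/19

Pre-subsidy: 421 - 1.5P = -13 + 8P gives P* = 868/19, x* = 6697/19.
With the subsidy, sellers receive Ps = Pb + 15 for each unit, where Pb is the price buyers pay.
Supply in terms of Pb becomes xs = -13 + 8(Pb + 15) = 107 + 8Pb. Setting this equal to demand: 421 - 1.5Pb = 107 + 8Pb, so Pb = 628/19.
Sellers receive Ps = 628/19 + 15 = 913/19; x' = 421 − 1.5·(628/19) = 7057/19.
Buyers' price falls by P* − Pb = 868/19 − 628/19 = 240/19; sellers' price rises by Ps − P* = 913/19 − 868/19 = 45/19.
So producers capture (45/19)/15 = 3/19 of each unit of subsidy.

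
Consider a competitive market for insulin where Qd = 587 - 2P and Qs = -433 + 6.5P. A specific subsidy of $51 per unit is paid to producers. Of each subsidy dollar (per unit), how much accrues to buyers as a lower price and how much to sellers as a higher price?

Pre-subsidy: 587 - 2P = -433 + 6.5P gives P* = 120, Q* = 347.
With the subsidy, sellers receive Ps = Pb + 51 for each unit, where Pb is the price buyers pay.
Supply in terms of Pb becomes Qs = -433 + 6.5(Pb + 51) = -101.5 + 6.5Pb. Setting this equal to demand: 587 - 2Pb = -101.5 + 6.5Pb, so Pb = 81.
Sellers receive Ps = 81 + 51 = 132; Q' = 587 − 2·81 = 425.
Buyers' price falls by P* − Pb = 120 − 81 = 39; sellers' price rises by Ps − P* = 132 − 120 = 12.

Buyers gain $39 per unit; sellers gain $12 per unit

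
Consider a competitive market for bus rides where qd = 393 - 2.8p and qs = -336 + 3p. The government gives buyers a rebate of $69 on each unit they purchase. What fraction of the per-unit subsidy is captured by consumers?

Consumer share = 15/29

Pre-subsidy: 393 - 2.8p = -336 + 3p gives p* = 3645/29, q* = 1191/29.
With the rebate, buyers effectively pay pb = ps − 69, where ps is the price sellers receive.
Demand in terms of ps becomes qd = 393 − 2.8(ps − 69) = 586.2 - 2.8ps. Setting this equal to supply: 586.2 - 2.8ps = -336 + 3ps, so ps = 159.
Buyers pay pb = 159 − 69 = 90; q' = -336 + 3·159 = 141.
Buyers' price falls by p* − pb = 3645/29 − 90 = 1035/29; sellers' price rises by ps − p* = 159 − 3645/29 = 966/29.
So consumers capture (1035/29)/69 = 15/29 of each unit of subsidy.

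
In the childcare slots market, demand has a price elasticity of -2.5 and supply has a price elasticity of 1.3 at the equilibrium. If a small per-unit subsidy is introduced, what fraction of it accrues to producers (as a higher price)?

Producer share = 25/38

For a small subsidy around the equilibrium, the benefit split depends on the relative slopes, which at a point are proportional to the elasticities.
Buyer share = εs/(εs + |εd|) = 1.3/(1.3 + 2.5) = 13/38; seller share = |εd|/(εs + |εd|) = 25/38.
So producers capture 25/38 of the subsidy.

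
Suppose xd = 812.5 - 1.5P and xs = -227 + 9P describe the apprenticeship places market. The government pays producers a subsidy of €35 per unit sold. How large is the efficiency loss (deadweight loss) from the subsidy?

Pre-subsidy: 812.5 - 1.5P = -227 + 9P gives P* = 99, x* = 664.
With the subsidy, sellers receive Ps = Pb + 35 for each unit, where Pb is the price buyers pay.
Supply in terms of Pb becomes xs = -227 + 9(Pb + 35) = 88 + 9Pb. Setting this equal to demand: 812.5 - 1.5Pb = 88 + 9Pb, so Pb = 69.
Sellers receive Ps = 69 + 35 = 104; x' = 812.5 − 1.5·69 = 709.
The subsidy expands output by 709 − 664 = 45 past the efficient level; on those units the gap between marginal cost and willingness to pay runs from 0 up to 35.
DWL = ½ × 35 × 45 = 787.5.

Deadweight loss = €787.5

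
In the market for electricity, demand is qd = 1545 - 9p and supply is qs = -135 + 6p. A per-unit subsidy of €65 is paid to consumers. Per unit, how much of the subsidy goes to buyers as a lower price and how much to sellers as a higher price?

Pre-subsidy: 1545 - 9p = -135 + 6p gives p* = 112, q* = 537.
With the rebate, buyers effectively pay pb = ps − 65, where ps is the price sellers receive.
Demand in terms of ps becomes qd = 1545 − 9(ps − 65) = 2130 - 9ps. Setting this equal to supply: 2130 - 9ps = -135 + 6ps, so ps = 151.
Buyers pay pb = 151 − 65 = 86; q' = -135 + 6·151 = 771.
Buyers' price falls by p* − pb = 112 − 86 = 26; sellers' price rises by ps − p* = 151 − 112 = 39.

Buyers gain €26 per unit; sellers gain €39 per unit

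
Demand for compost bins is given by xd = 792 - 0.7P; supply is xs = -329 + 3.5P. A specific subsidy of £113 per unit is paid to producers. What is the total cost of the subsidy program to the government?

Pre-subsidy: 792 - 0.7P = -329 + 3.5P gives P* = 5605/21, x* = 3631/6.
With the subsidy, sellers receive Ps = Pb + 113 for each unit, where Pb is the price buyers pay.
Supply in terms of Pb becomes xs = -329 + 3.5(Pb + 113) = 66.5 + 3.5Pb. Setting this equal to demand: 792 - 0.7Pb = 66.5 + 3.5Pb, so Pb = 7255/42.
Sellers receive Ps = 7255/42 + 113 = 12001/42; x' = 792 − 0.7·(7255/42) = 8053/12.
Government outlay = subsidy × quantity = 113 × 8053/12 = 909989/12.

Government cost = 909989/12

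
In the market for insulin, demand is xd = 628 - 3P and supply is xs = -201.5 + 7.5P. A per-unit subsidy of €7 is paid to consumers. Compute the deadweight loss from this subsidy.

Pre-subsidy: 628 - 3P = -201.5 + 7.5P gives P* = 79, x* = 391.
With the rebate, buyers effectively pay Pb = Ps − 7, where Ps is the price sellers receive.
Demand in terms of Ps becomes xd = 628 − 3(Ps − 7) = 649 - 3Ps. Setting this equal to supply: 649 - 3Ps = -201.5 + 7.5Ps, so Ps = 81.
Buyers pay Pb = 81 − 7 = 74; x' = -201.5 + 7.5·81 = 406.
The subsidy expands output by 406 − 391 = 15 past the efficient level; on those units the gap between marginal cost and willingness to pay runs from 0 up to 7.
DWL = ½ × 7 × 15 = 52.5.

Deadweight loss = €52.5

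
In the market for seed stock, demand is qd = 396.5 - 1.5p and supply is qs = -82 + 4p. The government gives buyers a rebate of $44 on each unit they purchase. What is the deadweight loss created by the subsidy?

Deadweight loss = $1056

Pre-subsidy: 396.5 - 1.5p = -82 + 4p gives p* = 87, q* = 266.
With the rebate, buyers effectively pay pb = ps − 44, where ps is the price sellers receive.
Demand in terms of ps becomes qd = 396.5 − 1.5(ps − 44) = 462.5 - 1.5ps. Setting this equal to supply: 462.5 - 1.5ps = -82 + 4ps, so ps = 99.
Buyers pay pb = 99 − 44 = 55; q' = -82 + 4·99 = 314.
The subsidy expands output by 314 − 266 = 48 past the efficient level; on those units the gap between marginal cost and willingness to pay runs from 0 up to 44.
DWL = ½ × 44 × 48 = 1056.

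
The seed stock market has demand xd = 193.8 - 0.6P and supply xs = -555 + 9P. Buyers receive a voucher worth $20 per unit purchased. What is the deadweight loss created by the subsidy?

Pre-subsidy: 193.8 - 0.6P = -555 + 9P gives P* = 78, x* = 147.
With the rebate, buyers effectively pay Pb = Ps − 20, where Ps is the price sellers receive.
Demand in terms of Ps becomes xd = 193.8 − 0.6(Ps − 20) = 205.8 - 0.6Ps. Setting this equal to supply: 205.8 - 0.6Ps = -555 + 9Ps, so Ps = 79.25.
Buyers pay Pb = 79.25 − 20 = 59.25; x' = -555 + 9·79.25 = 158.25.
The subsidy expands output by 158.25 − 147 = 11.25 past the efficient level; on those units the gap between marginal cost and willingness to pay runs from 0 up to 20.
DWL = ½ × 20 × 11.25 = 112.5.

Deadweight loss = $112.5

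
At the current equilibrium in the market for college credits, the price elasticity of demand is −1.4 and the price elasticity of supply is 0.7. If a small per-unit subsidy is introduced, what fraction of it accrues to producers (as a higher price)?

For a small subsidy around the equilibrium, the benefit split depends on the relative slopes, which at a point are proportional to the elasticities.
Buyer share = εs/(εs + |εd|) = 0.7/(0.7 + 1.4) = 1/3; seller share = |εd|/(εs + |εd|) = 2/3.
So producers capture 2/3 of the subsidy.

Producer share = 2/3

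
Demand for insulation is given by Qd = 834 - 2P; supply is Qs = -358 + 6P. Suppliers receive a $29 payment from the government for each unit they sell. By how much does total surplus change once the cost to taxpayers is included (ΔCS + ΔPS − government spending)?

Net change in total surplus = -$630.75

Pre-subsidy: 834 - 2P = -358 + 6P gives P* = 149, Q* = 536.
With the subsidy, sellers receive Ps = Pb + 29 for each unit, where Pb is the price buyers pay.
Supply in terms of Pb becomes Qs = -358 + 6(Pb + 29) = -184 + 6Pb. Setting this equal to demand: 834 - 2Pb = -184 + 6Pb, so Pb = 127.25.
Sellers receive Ps = 127.25 + 29 = 156.25; Q' = 834 − 2·127.25 = 579.5.
ΔCS = ½(536 + 579.5)(149 − 127.25) = 12131.0625; ΔPS = ½(536 + 579.5)(156.25 − 149) = 4043.6875.
Government spending = 29 × 579.5 = 16805.5.
Net change = 12131.0625 + 4043.6875 − 16805.5 = -630.75. The loss equals the DWL triangle ½·29·43.5.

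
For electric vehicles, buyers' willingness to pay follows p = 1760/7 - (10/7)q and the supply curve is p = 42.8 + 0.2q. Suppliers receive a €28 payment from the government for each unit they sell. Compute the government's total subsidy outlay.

Pre-subsidy: 1760/7 - (10/7)q = 42.8 + 0.2q gives q* = 2434/19 and p* = 1300/19.
With the subsidy, sellers receive ps = pb + 28 for each unit, where pb is the price buyers pay.
On the curves, pb = 1760/7 - (10/7)q and ps = 42.8 + 0.2q; the wedge ps − pb = 28 gives 42.8 + 0.2q − (1760/7 - (10/7)q) = 28, so q' = 8282/57.
Then pb = 1760/7 − (10/7)·(8282/57) = 2500/57 and ps = 42.8 + 0.2·(8282/57) = 4096/57.
Government outlay = subsidy × quantity = 28 × 8282/57 = 231896/57.

Government cost = 231896/57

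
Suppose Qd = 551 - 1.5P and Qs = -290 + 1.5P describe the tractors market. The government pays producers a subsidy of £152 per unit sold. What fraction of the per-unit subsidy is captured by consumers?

Consumer share = 0.5

Pre-subsidy: 551 - 1.5P = -290 + 1.5P gives P* = 841/3, Q* = 130.5.
With the subsidy, sellers receive Ps = Pb + 152 for each unit, where Pb is the price buyers pay.
Supply in terms of Pb becomes Qs = -290 + 1.5(Pb + 152) = -62 + 1.5Pb. Setting this equal to demand: 551 - 1.5Pb = -62 + 1.5Pb, so Pb = 613/3.
Sellers receive Ps = 613/3 + 152 = 1069/3; Q' = 551 − 1.5·(613/3) = 244.5.
Buyers' price falls by P* − Pb = 841/3 − 613/3 = 76; sellers' price rises by Ps − P* = 1069/3 − 841/3 = 76.
So consumers capture 76/152 = 0.5 of each unit of subsidy.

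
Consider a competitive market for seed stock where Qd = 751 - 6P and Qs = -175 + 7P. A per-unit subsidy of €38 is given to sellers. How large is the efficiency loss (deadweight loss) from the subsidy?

Pre-subsidy: 751 - 6P = -175 + 7P gives P* = 926/13, Q* = 4207/13.
With the subsidy, sellers receive Ps = Pb + 38 for each unit, where Pb is the price buyers pay.
Supply in terms of Pb becomes Qs = -175 + 7(Pb + 38) = 91 + 7Pb. Setting this equal to demand: 751 - 6Pb = 91 + 7Pb, so Pb = 660/13.
Sellers receive Ps = 660/13 + 38 = 1154/13; Q' = 751 − 6·(660/13) = 5803/13.
The subsidy expands output by 5803/13 − 4207/13 = 1596/13 past the efficient level; on those units the gap between marginal cost and willingness to pay runs from 0 up to 38.
DWL = ½ × 38 × 1596/13 = 30324/13.

Deadweight loss = 30324/13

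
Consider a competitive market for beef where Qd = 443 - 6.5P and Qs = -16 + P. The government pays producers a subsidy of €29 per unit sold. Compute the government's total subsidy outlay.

Pre-subsidy: 443 - 6.5P = -16 + P gives P* = 61.2, Q* = 45.2.
With the subsidy, sellers receive Ps = Pb + 29 for each unit, where Pb is the price buyers pay.
Supply in terms of Pb becomes Qs = -16 + 1(Pb + 29) = 13 + Pb. Setting this equal to demand: 443 - 6.5Pb = 13 + Pb, so Pb = 172/3.
Sellers receive Ps = 172/3 + 29 = 259/3; Q' = 443 − 6.5·(172/3) = 211/3.
Government outlay = subsidy × quantity = 29 × 211/3 = 6119/3.

Government cost = 6119/3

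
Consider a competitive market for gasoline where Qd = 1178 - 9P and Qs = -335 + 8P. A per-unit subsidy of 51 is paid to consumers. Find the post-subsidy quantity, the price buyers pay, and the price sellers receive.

Pre-subsidy: 1178 - 9P = -335 + 8P gives P* = 89, Q* = 377.
With the rebate, buyers effectively pay Pb = Ps − 51, where Ps is the price sellers receive.
Demand in terms of Ps becomes Qd = 1178 − 9(Ps − 51) = 1637 - 9Ps. Setting this equal to supply: 1637 - 9Ps = -335 + 8Ps, so Ps = 116.
Buyers pay Pb = 116 − 51 = 65; Q' = -335 + 8·116 = 593.

Q' = 593; buyers pay 65; sellers receive 116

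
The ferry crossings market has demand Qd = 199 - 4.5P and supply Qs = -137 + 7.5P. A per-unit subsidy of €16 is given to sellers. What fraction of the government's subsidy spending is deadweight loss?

Pre-subsidy: 199 - 4.5P = -137 + 7.5P gives P* = 28, Q* = 73.
With the subsidy, sellers receive Ps = Pb + 16 for each unit, where Pb is the price buyers pay.
Supply in terms of Pb becomes Qs = -137 + 7.5(Pb + 16) = -17 + 7.5Pb. Setting this equal to demand: 199 - 4.5Pb = -17 + 7.5Pb, so Pb = 18.
Sellers receive Ps = 18 + 16 = 34; Q' = 199 − 4.5·18 = 118.
ΔCS = ½(73 + 118)(28 − 18) = 955; ΔPS = ½(73 + 118)(34 − 28) = 573.
Government spending = 16 × 118 = 1888.
DWL = ½ × 16 × (118 − 73) = 360; fraction = 360 / 1888 = 45/236.

DWL / government spending = 45/236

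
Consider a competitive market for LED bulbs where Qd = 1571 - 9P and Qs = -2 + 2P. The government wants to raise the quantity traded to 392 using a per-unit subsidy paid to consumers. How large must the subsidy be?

At Q = 392, invert demand for the buyer price: Pb = (1571 − 392)/9 = 131; invert supply for the seller price: Ps = (392 − (-2))/2 = 197.
The subsidy must fill the gap: s = Ps − Pb = 197 − 131 = 66.

Required subsidy s = 66 per unit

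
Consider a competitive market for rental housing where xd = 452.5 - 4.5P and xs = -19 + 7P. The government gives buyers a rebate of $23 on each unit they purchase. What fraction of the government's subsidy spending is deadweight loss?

DWL / government spending = 63/662

Pre-subsidy: 452.5 - 4.5P = -19 + 7P gives P* = 41, x* = 268.
With the rebate, buyers effectively pay Pb = Ps − 23, where Ps is the price sellers receive.
Demand in terms of Ps becomes xd = 452.5 − 4.5(Ps − 23) = 556 - 4.5Ps. Setting this equal to supply: 556 - 4.5Ps = -19 + 7Ps, so Ps = 50.
Buyers pay Pb = 50 − 23 = 27; x' = -19 + 7·50 = 331.
ΔCS = ½(268 + 331)(41 − 27) = 4193; ΔPS = ½(268 + 331)(50 − 41) = 2695.5.
Government spending = 23 × 331 = 7613.
DWL = ½ × 23 × (331 − 268) = 724.5; fraction = 724.5 / 7613 = 63/662.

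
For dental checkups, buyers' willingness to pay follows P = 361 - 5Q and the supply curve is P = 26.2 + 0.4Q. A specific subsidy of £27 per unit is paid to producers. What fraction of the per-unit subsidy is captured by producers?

Producer share = 2/27

Pre-subsidy: 361 - 5Q = 26.2 + 0.4Q gives Q* = 62 and P* = 51.
With the subsidy, sellers receive Ps = Pb + 27 for each unit, where Pb is the price buyers pay.
On the curves, Pb = 361 - 5Q and Ps = 26.2 + 0.4Q; the wedge Ps − Pb = 27 gives 26.2 + 0.4Q − (361 - 5Q) = 27, so Q' = 67.
Then Pb = 361 − 5·67 = 26 and Ps = 26.2 + 0.4·67 = 53.
Buyers' price falls by P* − Pb = 51 − 26 = 25; sellers' price rises by Ps − P* = 53 − 51 = 2.
So producers capture 2/27 = 2/27 of each unit of subsidy.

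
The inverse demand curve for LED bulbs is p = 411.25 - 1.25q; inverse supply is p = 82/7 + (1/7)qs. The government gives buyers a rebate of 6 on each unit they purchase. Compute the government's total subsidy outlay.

Government cost = 22710/13

Pre-subsidy: 411.25 - 1.25q = 82/7 + (1/7)q gives q* = 3729/13 and p* = 685/13.
With the rebate, buyers effectively pay pb = ps − 6, where ps is the price sellers receive.
On the curves, pb = 411.25 - 1.25q and ps = 82/7 + (1/7)q; the wedge ps − pb = 6 gives 82/7 + (1/7)q − (411.25 - 1.25q) = 6, so q' = 3785/13.
Then pb = 411.25 − 1.25·(3785/13) = 615/13 and ps = 82/7 + (1/7)·(3785/13) = 693/13.
Government outlay = subsidy × quantity = 6 × 3785/13 = 22710/13.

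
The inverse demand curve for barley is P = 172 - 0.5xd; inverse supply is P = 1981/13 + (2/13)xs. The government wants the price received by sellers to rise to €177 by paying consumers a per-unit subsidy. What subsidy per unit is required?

At a seller price of 177, quantity supplied is -990.5 + 6.5·177 = 160.
Buyers absorb 160 only when they pay Pb = 172 − 0.5·160 = 92.
s = Ps − Pb = 177 − 92 = 85.

Required subsidy s = €85 per unit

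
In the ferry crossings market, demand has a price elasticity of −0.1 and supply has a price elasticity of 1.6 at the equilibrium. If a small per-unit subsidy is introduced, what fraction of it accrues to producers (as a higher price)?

For a small subsidy around the equilibrium, the benefit split depends on the relative slopes, which at a point are proportional to the elasticities.
Buyer share = εs/(εs + |εd|) = 1.6/(1.6 + 0.1) = 16/17; seller share = |εd|/(εs + |εd|) = 1/17.
So producers capture 1/17 of the subsidy.

Producer share = 1/17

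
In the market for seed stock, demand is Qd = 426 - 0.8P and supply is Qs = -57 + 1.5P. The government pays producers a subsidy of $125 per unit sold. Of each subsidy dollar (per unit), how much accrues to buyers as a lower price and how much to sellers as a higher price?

Pre-subsidy: 426 - 0.8P = -57 + 1.5P gives P* = 210, Q* = 258.
With the subsidy, sellers receive Ps = Pb + 125 for each unit, where Pb is the price buyers pay.
Supply in terms of Pb becomes Qs = -57 + 1.5(Pb + 125) = 130.5 + 1.5Pb. Setting this equal to demand: 426 - 0.8Pb = 130.5 + 1.5Pb, so Pb = 2955/23.
Sellers receive Ps = 2955/23 + 125 = 5830/23; Q' = 426 − 0.8·(2955/23) = 7434/23.
Buyers' price falls by P* − Pb = 210 − 2955/23 = 1875/23; sellers' price rises by Ps − P* = 5830/23 − 210 = 1000/23.

Buyers gain 1875/23 per unit; sellers gain 1000/23 per unit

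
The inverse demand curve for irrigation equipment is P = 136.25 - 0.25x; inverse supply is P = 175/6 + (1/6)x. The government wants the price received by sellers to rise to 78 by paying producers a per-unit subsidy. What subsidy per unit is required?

Required subsidy s = 15 per unit

At a seller price of 78, quantity supplied is -175 + 6·78 = 293.
Buyers absorb 293 only when they pay Pb = 136.25 − 0.25·293 = 63.
s = Ps − Pb = 78 − 63 = 15.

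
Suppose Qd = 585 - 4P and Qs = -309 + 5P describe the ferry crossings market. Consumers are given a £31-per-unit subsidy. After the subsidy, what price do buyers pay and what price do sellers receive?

Pre-subsidy: 585 - 4P = -309 + 5P gives P* = 298/3, Q* = 563/3.
With the rebate, buyers effectively pay Pb = Ps − 31, where Ps is the price sellers receive.
Demand in terms of Ps becomes Qd = 585 − 4(Ps − 31) = 709 - 4Ps. Setting this equal to supply: 709 - 4Ps = -309 + 5Ps, so Ps = 1018/9.
Buyers pay Pb = 1018/9 − 31 = 739/9; Q' = -309 + 5·(1018/9) = 2309/9.

Buyers pay 739/9; sellers receive 1018/9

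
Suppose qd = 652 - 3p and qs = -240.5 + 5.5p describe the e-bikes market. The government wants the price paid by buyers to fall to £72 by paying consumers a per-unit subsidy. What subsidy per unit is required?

At a buyer price of 72, quantity demanded is 652 − 3·72 = 436.
Sellers supply 436 only when they receive ps with -240.5 + 5.5·ps = 436, i.e. ps = 123.
s = ps − pb = 123 − 72 = 51.

Required subsidy s = £51 per unit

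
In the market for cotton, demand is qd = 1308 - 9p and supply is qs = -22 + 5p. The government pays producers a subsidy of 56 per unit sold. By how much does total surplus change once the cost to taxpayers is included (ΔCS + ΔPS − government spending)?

Net change in total surplus = -5040

Pre-subsidy: 1308 - 9p = -22 + 5p gives p* = 95, q* = 453.
With the subsidy, sellers receive ps = pb + 56 for each unit, where pb is the price buyers pay.
Supply in terms of pb becomes qs = -22 + 5(pb + 56) = 258 + 5pb. Setting this equal to demand: 1308 - 9pb = 258 + 5pb, so pb = 75.
Sellers receive ps = 75 + 56 = 131; q' = 1308 − 9·75 = 633.
ΔCS = ½(453 + 633)(95 − 75) = 10860; ΔPS = ½(453 + 633)(131 − 95) = 19548.
Government spending = 56 × 633 = 35448.
Net change = 10860 + 19548 − 35448 = -5040. The loss equals the DWL triangle ½·56·180.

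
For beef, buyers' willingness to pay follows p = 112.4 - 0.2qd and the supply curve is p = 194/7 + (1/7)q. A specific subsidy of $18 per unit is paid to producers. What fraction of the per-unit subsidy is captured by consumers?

Pre-subsidy: 112.4 - 0.2q = 194/7 + (1/7)q gives q* = 247 and p* = 63.
With the subsidy, sellers receive ps = pb + 18 for each unit, where pb is the price buyers pay.
On the curves, pb = 112.4 - 0.2q and ps = 194/7 + (1/7)q; the wedge ps − pb = 18 gives 194/7 + (1/7)q − (112.4 - 0.2q) = 18, so q' = 299.5.
Then pb = 112.4 − 0.2·299.5 = 52.5 and ps = 194/7 + (1/7)·299.5 = 70.5.
Buyers' price falls by p* − pb = 63 − 52.5 = 10.5; sellers' price rises by ps − p* = 70.5 − 63 = 7.5.
So consumers capture 10.5/18 = 7/12 of each unit of subsidy.

Consumer share = 7/12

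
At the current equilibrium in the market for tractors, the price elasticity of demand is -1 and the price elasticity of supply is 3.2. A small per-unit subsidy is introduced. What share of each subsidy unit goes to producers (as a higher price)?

For a small subsidy around the equilibrium, the benefit split depends on the relative slopes, which at a point are proportional to the elasticities.
Buyer share = εs/(εs + |εd|) = 3.2/(3.2 + 1) = 16/21; seller share = |εd|/(εs + |εd|) = 5/21.
So producers capture 5/21 of the subsidy.

Producer share = 5/21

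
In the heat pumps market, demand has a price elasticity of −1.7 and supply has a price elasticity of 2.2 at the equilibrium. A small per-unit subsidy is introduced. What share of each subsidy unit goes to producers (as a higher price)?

Producer share = 17/39

For a small subsidy around the equilibrium, the benefit split depends on the relative slopes, which at a point are proportional to the elasticities.
Buyer share = εs/(εs + |εd|) = 2.2/(2.2 + 1.7) = 22/39; seller share = |εd|/(εs + |εd|) = 17/39.
So producers capture 17/39 of the subsidy.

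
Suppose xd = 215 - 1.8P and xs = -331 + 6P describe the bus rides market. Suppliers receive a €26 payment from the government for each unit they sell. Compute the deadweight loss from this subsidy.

Deadweight loss = €468

Pre-subsidy: 215 - 1.8P = -331 + 6P gives P* = 70, x* = 89.
With the subsidy, sellers receive Ps = Pb + 26 for each unit, where Pb is the price buyers pay.
Supply in terms of Pb becomes xs = -331 + 6(Pb + 26) = -175 + 6Pb. Setting this equal to demand: 215 - 1.8Pb = -175 + 6Pb, so Pb = 50.
Sellers receive Ps = 50 + 26 = 76; x' = 215 − 1.8·50 = 125.
The subsidy expands output by 125 − 89 = 36 past the efficient level; on those units the gap between marginal cost and willingness to pay runs from 0 up to 26.
DWL = ½ × 26 × 36 = 468.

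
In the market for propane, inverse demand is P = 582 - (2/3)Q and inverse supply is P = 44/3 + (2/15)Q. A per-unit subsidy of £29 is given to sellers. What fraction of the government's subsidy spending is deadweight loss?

DWL / government spending = 87/3578

Pre-subsidy: 582 - (2/3)Q = 44/3 + (2/15)Q gives Q* = 4255/6 and P* = 983/9.
With the subsidy, sellers receive Ps = Pb + 29 for each unit, where Pb is the price buyers pay.
On the curves, Pb = 582 - (2/3)Q and Ps = 44/3 + (2/15)Q; the wedge Ps − Pb = 29 gives 44/3 + (2/15)Q − (582 - (2/3)Q) = 29, so Q' = 8945/12.
Then Pb = 582 − (2/3)·(8945/12) = 1531/18 and Ps = 44/3 + (2/15)·(8945/12) = 2053/18.
ΔCS = ½(4255/6 + 8945/12)(983/9 − 1531/18) = 2530975/144; ΔPS = ½(4255/6 + 8945/12)(2053/18 − 983/9) = 506195/144.
Government spending = 29 × 8945/12 = 259405/12.
DWL = ½ × 29 × (8945/12 − 4255/6) = 525.625; fraction = 525.625 / (259405/12) = 87/3578.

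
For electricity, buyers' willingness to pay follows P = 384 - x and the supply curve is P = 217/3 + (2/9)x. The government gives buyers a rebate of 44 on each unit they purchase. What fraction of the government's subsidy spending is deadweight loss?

Pre-subsidy: 384 - x = 217/3 + (2/9)x gives x* = 255 and P* = 129.
With the rebate, buyers effectively pay Pb = Ps − 44, where Ps is the price sellers receive.
On the curves, Pb = 384 - x and Ps = 217/3 + (2/9)x; the wedge Ps − Pb = 44 gives 217/3 + (2/9)x − (384 - x) = 44, so x' = 291.
Then Pb = 384 − 1·291 = 93 and Ps = 217/3 + (2/9)·291 = 137.
ΔCS = ½(255 + 291)(129 − 93) = 9828; ΔPS = ½(255 + 291)(137 − 129) = 2184.
Government spending = 44 × 291 = 12804.
DWL = ½ × 44 × (291 − 255) = 792; fraction = 792 / 12804 = 6/97.

DWL / government spending = 6/97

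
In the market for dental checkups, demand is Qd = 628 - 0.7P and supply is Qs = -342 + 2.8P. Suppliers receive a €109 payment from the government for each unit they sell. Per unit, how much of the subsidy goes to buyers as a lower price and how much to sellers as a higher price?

Buyers gain €87.2 per unit; sellers gain €21.8 per unit

Pre-subsidy: 628 - 0.7P = -342 + 2.8P gives P* = 1940/7, Q* = 434.
With the subsidy, sellers receive Ps = Pb + 109 for each unit, where Pb is the price buyers pay.
Supply in terms of Pb becomes Qs = -342 + 2.8(Pb + 109) = -36.8 + 2.8Pb. Setting this equal to demand: 628 - 0.7Pb = -36.8 + 2.8Pb, so Pb = 6648/35.
Sellers receive Ps = 6648/35 + 109 = 10463/35; Q' = 628 − 0.7·(6648/35) = 495.04.
Buyers' price falls by P* − Pb = 1940/7 − 6648/35 = 87.2; sellers' price rises by Ps − P* = 10463/35 − 1940/7 = 21.8.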